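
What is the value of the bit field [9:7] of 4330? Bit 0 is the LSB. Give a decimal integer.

1

v = 1000011101010
Shift right by 7: 100001
Mask low 3 bits: 001 = 1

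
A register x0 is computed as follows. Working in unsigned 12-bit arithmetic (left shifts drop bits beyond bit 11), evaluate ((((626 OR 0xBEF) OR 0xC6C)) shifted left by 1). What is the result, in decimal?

626 = 001001110010
0xBEF = 101111101111
→ OR → 101111111111 = 3071
0xC6C = 110001101100
→ OR → 111111111111 = 4095
→ shifted left by 1 (mod 2^12) → 111111111110 = 4094

4094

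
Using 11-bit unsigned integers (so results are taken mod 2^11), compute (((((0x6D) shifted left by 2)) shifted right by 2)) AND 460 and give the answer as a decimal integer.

76

0x6D = 00001101101
→ shifted left by 2 (mod 2^11) → 00110110100 = 436
→ shifted right by 2 → 00001101101 = 109
460 = 00111001100
→ AND → 00001001100 = 76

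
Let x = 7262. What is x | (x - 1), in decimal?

7263

x = 1110001011110 = 7262
x - 1 = 1110001011101
OR    = 1110001011111 = 7263
(x | (x - 1) sets all bits below the lowest set bit.)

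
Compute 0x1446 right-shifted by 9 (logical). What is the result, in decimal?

10

0x1446 = 1010001000110
shift right by 9 → 0000000001010 = 10
(equivalently, floor(5190 / 512))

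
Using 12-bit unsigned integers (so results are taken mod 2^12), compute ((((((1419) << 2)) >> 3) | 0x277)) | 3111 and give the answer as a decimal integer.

1419 = 010110001011
→ << 2 (mod 2^12) → 011000101100 = 1580
→ >> 3 → 000011000101 = 197
0x277 = 001001110111
→ | → 001011110111 = 759
3111 = 110000100111
→ | → 111011110111 = 3831

3831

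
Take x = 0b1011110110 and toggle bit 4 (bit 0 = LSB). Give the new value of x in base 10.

742

x = 1011110110
bit 4 is currently 1; toggle it via x ^ (1 << 4) = x ^ 16
→ 1011100110 = 742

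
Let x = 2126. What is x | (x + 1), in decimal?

x = 100001001110 = 2126
x + 1 = 100001001111
OR    = 100001001111 = 2127
(x | (x + 1) sets the lowest cleared bit.)

2127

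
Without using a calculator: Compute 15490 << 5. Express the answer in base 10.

495680

15490 = 0000011110010000010
shift left by 5 → 1111001000001000000 = 495680
(equivalently, 15490 × 2^5 = 15490 × 32)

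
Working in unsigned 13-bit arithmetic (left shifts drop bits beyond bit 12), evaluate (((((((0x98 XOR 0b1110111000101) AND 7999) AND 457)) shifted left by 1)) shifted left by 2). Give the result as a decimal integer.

0x98 = 0000010011000
0b1110111000101 = 1110111000101
→ XOR → 1110101011101 = 7517
7999 = 1111100111111
→ AND → 1110100011101 = 7453
457 = 0000111001001
→ AND → 0000100001001 = 265
→ shifted left by 1 (mod 2^13) → 0001000010010 = 530
→ shifted left by 2 (mod 2^13) → 0100001001000 = 2120

2120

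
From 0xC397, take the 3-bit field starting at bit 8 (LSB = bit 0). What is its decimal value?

3

v = 1100001110010111
Shift right by 8: 11000011
Mask low 3 bits: 011 = 3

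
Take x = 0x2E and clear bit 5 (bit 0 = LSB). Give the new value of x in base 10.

14

x = 00101110
bit 5 is currently 1; clear it via x & ~(1 << 5) = x & ~32
→ 00001110 = 14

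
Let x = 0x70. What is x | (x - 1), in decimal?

127

x = 1110000 = 112
x - 1 = 1101111
OR    = 1111111 = 127
(x | (x - 1) sets all bits below the lowest set bit.)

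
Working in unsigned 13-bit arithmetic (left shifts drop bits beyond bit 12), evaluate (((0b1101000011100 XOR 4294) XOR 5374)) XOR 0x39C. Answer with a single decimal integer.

7608

0b1101000011100 = 1101000011100
4294 = 1000011000110
→ XOR → 0101011011010 = 2778
5374 = 1010011111110
→ XOR → 1111000100100 = 7716
0x39C = 0001110011100
→ XOR → 1110110111000 = 7608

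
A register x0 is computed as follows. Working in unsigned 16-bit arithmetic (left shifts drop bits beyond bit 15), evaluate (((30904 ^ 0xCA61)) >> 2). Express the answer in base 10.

11446

30904 = 0111100010111000
0xCA61 = 1100101001100001
→ ^ → 1011001011011001 = 45785
→ >> 2 → 0010110010110110 = 11446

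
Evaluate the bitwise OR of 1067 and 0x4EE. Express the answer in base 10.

1263

1067 = 10000101011
0x4EE = 10011101110
 OR → 10011101111 = 1263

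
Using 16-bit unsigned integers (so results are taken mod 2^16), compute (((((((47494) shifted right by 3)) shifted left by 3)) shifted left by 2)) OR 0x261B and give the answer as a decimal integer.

58907

47494 = 1011100110000110
→ shifted right by 3 → 0001011100110000 = 5936
→ shifted left by 3 (mod 2^16) → 1011100110000000 = 47488
→ shifted left by 2 (mod 2^16) → 1110011000000000 = 58880
0x261B = 0010011000011011
→ OR → 1110011000011011 = 58907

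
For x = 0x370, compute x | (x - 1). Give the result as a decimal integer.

x = 1101110000 = 880
x - 1 = 1101101111
OR    = 1101111111 = 895
(x | (x - 1) sets all bits below the lowest set bit.)

895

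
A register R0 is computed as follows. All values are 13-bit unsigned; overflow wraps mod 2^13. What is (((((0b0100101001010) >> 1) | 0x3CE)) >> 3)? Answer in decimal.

0b0100101001010 = 0100101001010
→ >> 1 → 0010010100101 = 1189
0x3CE = 0001111001110
→ | → 0011111101111 = 2031
→ >> 3 → 0000011111101 = 253

253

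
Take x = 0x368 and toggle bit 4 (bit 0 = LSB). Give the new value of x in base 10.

x = 01101101000
bit 4 is currently 0; toggle it via x ^ (1 << 4) = x ^ 16
→ 01101111000 = 888

888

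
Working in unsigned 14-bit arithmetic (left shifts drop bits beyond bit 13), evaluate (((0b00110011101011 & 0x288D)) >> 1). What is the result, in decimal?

0b00110011101011 = 00110011101011
0x288D = 10100010001101
→ & → 00100010001001 = 2185
→ >> 1 → 00010001000100 = 1092

1092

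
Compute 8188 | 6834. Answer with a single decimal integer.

8188 = 1111111111100
6834 = 1101010110010
 OR → 1111111111110 = 8190

8190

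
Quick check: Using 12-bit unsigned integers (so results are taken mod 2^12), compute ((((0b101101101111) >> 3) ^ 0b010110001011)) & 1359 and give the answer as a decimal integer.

1094

0b101101101111 = 101101101111
→ >> 3 → 000101101101 = 365
0b010110001011 = 010110001011
→ ^ → 010011100110 = 1254
1359 = 010101001111
→ & → 010001000110 = 1094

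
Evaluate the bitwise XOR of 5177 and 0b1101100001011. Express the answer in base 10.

3890

5177 = 1010000111001
b = 1101100001011
XOR → 0111100110010 = 3890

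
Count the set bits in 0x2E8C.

0x2E8C = 10111010001100
Count the 1s: 1 + 1 + 1 + 1 + 1 + 1 + 1 = 7

7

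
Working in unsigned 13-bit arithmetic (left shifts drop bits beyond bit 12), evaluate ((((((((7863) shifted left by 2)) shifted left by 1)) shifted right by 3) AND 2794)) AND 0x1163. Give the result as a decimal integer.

34

7863 = 1111010110111
→ shifted left by 2 (mod 2^13) → 1101011011100 = 6876
→ shifted left by 1 (mod 2^13) → 1010110111000 = 5560
→ shifted right by 3 → 0001010110111 = 695
2794 = 0101011101010
→ AND → 0001010100010 = 674
0x1163 = 1000101100011
→ AND → 0000000100010 = 34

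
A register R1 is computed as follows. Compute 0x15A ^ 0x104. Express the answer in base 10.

94

0x15A = 101011010
0x104 = 100000100
XOR → 001011110 = 94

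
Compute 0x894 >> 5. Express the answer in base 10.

0x894 = 100010010100
shift right by 5 → 000001000100 = 68
(equivalently, floor(2196 / 32))

68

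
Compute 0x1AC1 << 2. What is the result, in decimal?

27396

0x1AC1 = 001101011000001
shift left by 2 → 110101100000100 = 27396
(equivalently, 6849 × 2^2 = 6849 × 4)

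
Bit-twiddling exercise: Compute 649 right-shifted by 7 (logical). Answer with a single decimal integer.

5

649 = 1010001001
shift right by 7 → 0000000101 = 5
(equivalently, floor(649 / 128))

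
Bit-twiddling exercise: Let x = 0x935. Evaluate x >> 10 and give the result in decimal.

2

0x935 = 100100110101
shift right by 10 → 000000000010 = 2
(equivalently, floor(2357 / 1024))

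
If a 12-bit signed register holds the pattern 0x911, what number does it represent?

pattern = 100100010001 (MSB is 1 ⇒ negative)
Invert: 011011101110, add 1 → 011011101111 = 1775, so the value is -1775.
(Equivalently: 2321 - 2^12 = 2321 - 4096 = -1775.)

-1775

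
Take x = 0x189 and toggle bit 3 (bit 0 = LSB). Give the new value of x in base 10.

385

x = 110001001
bit 3 is currently 1; toggle it via x ^ (1 << 3) = x ^ 8
→ 110000001 = 385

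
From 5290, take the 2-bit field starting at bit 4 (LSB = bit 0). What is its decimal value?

v = 1010010101010
Shift right by 4: 101001010
Mask low 2 bits: 10 = 2

2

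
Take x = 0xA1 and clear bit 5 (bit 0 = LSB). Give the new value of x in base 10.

129

x = 00010100001
bit 5 is currently 1; clear it via x & ~(1 << 5) = x & ~32
→ 00010000001 = 129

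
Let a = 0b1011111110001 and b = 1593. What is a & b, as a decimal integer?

a = 1011111110001
1593 = 0011000111001
AND → 0011000110001 = 1585

1585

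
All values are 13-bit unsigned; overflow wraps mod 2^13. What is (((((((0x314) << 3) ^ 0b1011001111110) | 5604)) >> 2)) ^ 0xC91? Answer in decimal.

0x314 = 0001100010100
→ << 3 (mod 2^13) → 1100010100000 = 6304
0b1011001111110 = 1011001111110
→ ^ → 0111011011110 = 3806
5604 = 1010111100100
→ | → 1111111111110 = 8190
→ >> 2 → 0011111111111 = 2047
0xC91 = 0110010010001
→ ^ → 0101101101110 = 2926

2926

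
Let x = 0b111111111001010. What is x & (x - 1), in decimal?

x = 111111111001010 = 32714
x - 1 = 111111111001001
AND   = 111111111001000 = 32712
(x & (x - 1) clears the lowest set bit of x.)

32712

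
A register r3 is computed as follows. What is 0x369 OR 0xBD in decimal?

1021

0x369 = 1101101001
0xBD = 0010111101
 OR → 1111111101 = 1021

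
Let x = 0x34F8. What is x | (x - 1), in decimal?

x = 11010011111000 = 13560
x - 1 = 11010011110111
OR    = 11010011111111 = 13567
(x | (x - 1) sets all bits below the lowest set bit.)

13567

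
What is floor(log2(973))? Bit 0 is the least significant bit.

9

973 = 1111001101
The topmost 1 is at position 9 (since 2^9 = 512 ≤ 973 < 1024).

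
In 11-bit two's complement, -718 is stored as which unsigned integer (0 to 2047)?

718 in 11 bits: 01011001110
Invert: 10100110001
Add 1:  10100110010 = 1330
(Check: 2^11 - 718 = 2048 - 718 = 1330.)

1330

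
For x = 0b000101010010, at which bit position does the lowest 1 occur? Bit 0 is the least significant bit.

1

0b000101010010 = 101010010
Trailing zeros: 1, so the lowest set bit is bit 1 (value 2).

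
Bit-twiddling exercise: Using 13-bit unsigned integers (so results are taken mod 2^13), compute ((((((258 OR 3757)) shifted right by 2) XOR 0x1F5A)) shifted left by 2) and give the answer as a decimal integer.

4804

258 = 0000100000010
3757 = 0111010101101
→ OR → 0111110101111 = 4015
→ shifted right by 2 → 0001111101011 = 1003
0x1F5A = 1111101011010
→ XOR → 1110010110001 = 7345
→ shifted left by 2 (mod 2^13) → 1001011000100 = 4804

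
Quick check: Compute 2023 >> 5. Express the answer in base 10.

63

2023 = 11111100111
shift right by 5 → 00000111111 = 63
(equivalently, floor(2023 / 32))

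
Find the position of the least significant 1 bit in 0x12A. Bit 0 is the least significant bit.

1

0x12A = 100101010
Trailing zeros: 1, so the lowest set bit is bit 1 (value 2).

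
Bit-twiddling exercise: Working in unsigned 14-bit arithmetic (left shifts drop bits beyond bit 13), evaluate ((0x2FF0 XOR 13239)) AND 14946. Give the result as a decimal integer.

0x2FF0 = 10111111110000
13239 = 11001110110111
→ XOR → 01110001000111 = 7239
14946 = 11101001100010
→ AND → 01100001000010 = 6210

6210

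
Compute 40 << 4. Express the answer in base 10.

640

40 = 0000101000
shift left by 4 → 1010000000 = 640
(equivalently, 40 × 2^4 = 40 × 16)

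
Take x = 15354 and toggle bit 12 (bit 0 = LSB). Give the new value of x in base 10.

x = 11101111111010
bit 12 is currently 1; toggle it via x ^ (1 << 12) = x ^ 4096
→ 10101111111010 = 11258

11258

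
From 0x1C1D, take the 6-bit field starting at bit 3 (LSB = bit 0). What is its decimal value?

3

v = 1110000011101
Shift right by 3: 1110000011
Mask low 6 bits: 000011 = 3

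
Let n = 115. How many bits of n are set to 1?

115 = 1110011
Count the 1s: 1 + 1 + 1 + 1 + 1 = 5

5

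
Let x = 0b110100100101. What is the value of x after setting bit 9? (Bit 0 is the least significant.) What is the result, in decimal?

3877

x = 110100100101
bit 9 is currently 0; set it via x | (1 << 9) = x | 512
→ 111100100101 = 3877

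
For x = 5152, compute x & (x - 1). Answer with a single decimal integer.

x = 1010000100000 = 5152
x - 1 = 1010000011111
AND   = 1010000000000 = 5120
(x & (x - 1) clears the lowest set bit of x.)

5120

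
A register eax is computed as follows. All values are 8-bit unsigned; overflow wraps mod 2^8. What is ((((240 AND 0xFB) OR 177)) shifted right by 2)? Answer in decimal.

240 = 11110000
0xFB = 11111011
→ AND → 11110000 = 240
177 = 10110001
→ OR → 11110001 = 241
→ shifted right by 2 → 00111100 = 60

60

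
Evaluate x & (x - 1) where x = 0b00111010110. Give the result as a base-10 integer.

x = 111010110 = 470
x - 1 = 111010101
AND   = 111010100 = 468
(x & (x - 1) clears the lowest set bit of x.)

468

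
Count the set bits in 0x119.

4

0x119 = 100011001
Count the 1s: 1 + 1 + 1 + 1 = 4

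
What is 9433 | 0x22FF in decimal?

9983

9433 = 10010011011001
0x22FF = 10001011111111
 OR → 10011011111111 = 9983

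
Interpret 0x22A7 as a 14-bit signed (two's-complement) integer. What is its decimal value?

pattern = 10001010100111 (MSB is 1 ⇒ negative)
Invert: 01110101011000, add 1 → 01110101011001 = 7513, so the value is -7513.
(Equivalently: 8871 - 2^14 = 8871 - 16384 = -7513.)

-7513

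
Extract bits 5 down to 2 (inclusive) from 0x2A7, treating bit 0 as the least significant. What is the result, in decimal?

v = 1010100111
Shift right by 2: 10101001
Mask low 4 bits: 1001 = 9

9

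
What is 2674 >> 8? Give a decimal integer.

2674 = 101001110010
shift right by 8 → 000000001010 = 10
(equivalently, floor(2674 / 256))

10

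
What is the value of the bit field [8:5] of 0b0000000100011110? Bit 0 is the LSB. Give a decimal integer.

v = 0000000100011110
Shift right by 5: 00000001000
Mask low 4 bits: 1000 = 8

8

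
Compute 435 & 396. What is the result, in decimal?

384

435 = 110110011
396 = 110001100
AND → 110000000 = 384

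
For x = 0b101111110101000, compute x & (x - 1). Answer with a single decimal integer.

x = 101111110101000 = 24488
x - 1 = 101111110100111
AND   = 101111110100000 = 24480
(x & (x - 1) clears the lowest set bit of x.)

24480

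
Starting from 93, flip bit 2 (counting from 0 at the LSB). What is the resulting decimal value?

89

x = 001011101
bit 2 is currently 1; toggle it via x ^ (1 << 2) = x ^ 4
→ 001011001 = 89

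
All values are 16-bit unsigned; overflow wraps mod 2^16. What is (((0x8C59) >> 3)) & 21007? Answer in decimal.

4107

0x8C59 = 1000110001011001
→ >> 3 → 0001000110001011 = 4491
21007 = 0101001000001111
→ & → 0001000000001011 = 4107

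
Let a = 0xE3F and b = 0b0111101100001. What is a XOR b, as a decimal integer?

350

0xE3F = 111000111111
b = 111101100001
XOR → 000101011110 = 350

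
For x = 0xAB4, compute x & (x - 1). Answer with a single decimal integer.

2736

x = 101010110100 = 2740
x - 1 = 101010110011
AND   = 101010110000 = 2736
(x & (x - 1) clears the lowest set bit of x.)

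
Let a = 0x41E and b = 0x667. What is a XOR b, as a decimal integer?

0x41E = 10000011110
0x667 = 11001100111
XOR → 01001111001 = 633

633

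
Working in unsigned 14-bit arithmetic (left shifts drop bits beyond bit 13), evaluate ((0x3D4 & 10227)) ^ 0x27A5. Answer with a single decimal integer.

9333

0x3D4 = 00001111010100
10227 = 10011111110011
→ & → 00001111010000 = 976
0x27A5 = 10011110100101
→ ^ → 10010001110101 = 9333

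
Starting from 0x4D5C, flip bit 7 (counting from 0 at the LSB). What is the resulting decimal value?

19932

x = 100110101011100
bit 7 is currently 0; toggle it via x ^ (1 << 7) = x ^ 128
→ 100110111011100 = 19932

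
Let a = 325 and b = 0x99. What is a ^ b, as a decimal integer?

325 = 101000101
0x99 = 010011001
XOR → 111011100 = 476

476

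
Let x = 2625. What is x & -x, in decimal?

1

x = 101001000001 = 2625
-x (two's complement) = …010110111111
AND   = 000000000001 = 1
(x & -x isolates the lowest set bit of x.)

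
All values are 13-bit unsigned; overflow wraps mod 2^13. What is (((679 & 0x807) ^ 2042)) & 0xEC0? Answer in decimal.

1728

679 = 0001010100111
0x807 = 0100000000111
→ & → 0000000000111 = 7
2042 = 0011111111010
→ ^ → 0011111111101 = 2045
0xEC0 = 0111011000000
→ & → 0011011000000 = 1728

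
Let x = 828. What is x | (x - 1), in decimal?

831

x = 1100111100 = 828
x - 1 = 1100111011
OR    = 1100111111 = 831
(x | (x - 1) sets all bits below the lowest set bit.)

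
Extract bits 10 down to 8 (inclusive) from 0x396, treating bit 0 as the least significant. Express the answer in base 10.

v = 01110010110
Shift right by 8: 011
Mask low 3 bits: 011 = 3

3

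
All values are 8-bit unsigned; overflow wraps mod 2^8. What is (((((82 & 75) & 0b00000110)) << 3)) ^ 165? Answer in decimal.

181

82 = 01010010
75 = 01001011
→ & → 01000010 = 66
0b00000110 = 00000110
→ & → 00000010 = 2
→ << 3 (mod 2^8) → 00010000 = 16
165 = 10100101
→ ^ → 10110101 = 181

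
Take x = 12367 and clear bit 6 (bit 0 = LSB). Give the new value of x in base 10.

12303

x = 11000001001111
bit 6 is currently 1; clear it via x & ~(1 << 6) = x & ~64
→ 11000000001111 = 12303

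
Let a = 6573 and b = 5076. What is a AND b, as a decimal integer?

4484

6573 = 1100110101101
5076 = 1001111010100
AND → 1000110000100 = 4484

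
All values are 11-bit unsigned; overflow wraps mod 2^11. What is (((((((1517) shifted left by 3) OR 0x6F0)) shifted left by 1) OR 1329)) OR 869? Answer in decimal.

1517 = 10111101101
→ shifted left by 3 (mod 2^11) → 11101101000 = 1896
0x6F0 = 11011110000
→ OR → 11111111000 = 2040
→ shifted left by 1 (mod 2^11) → 11111110000 = 2032
1329 = 10100110001
→ OR → 11111110001 = 2033
869 = 01101100101
→ OR → 11111110101 = 2037

2037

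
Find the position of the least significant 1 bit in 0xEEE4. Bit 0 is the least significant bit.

0xEEE4 = 1110111011100100
Trailing zeros: 2, so the lowest set bit is bit 2 (value 4).

2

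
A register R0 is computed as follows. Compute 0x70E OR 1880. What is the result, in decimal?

0x70E = 11100001110
1880 = 11101011000
 OR → 11101011110 = 1886

1886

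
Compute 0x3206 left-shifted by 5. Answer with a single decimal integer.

0x3206 = 0000011001000000110
shift left by 5 → 1100100000011000000 = 409792
(equivalently, 12806 × 2^5 = 12806 × 32)

409792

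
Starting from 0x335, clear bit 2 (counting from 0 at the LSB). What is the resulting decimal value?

817

x = 01100110101
bit 2 is currently 1; clear it via x & ~(1 << 2) = x & ~4
→ 01100110001 = 817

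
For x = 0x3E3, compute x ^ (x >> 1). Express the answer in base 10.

x = 1111100011 = 995
x>>1 = 0111110001
XOR  = 1000010010 = 530
(x ^ (x >> 1) gives the standard binary-reflected Gray code of x.)

530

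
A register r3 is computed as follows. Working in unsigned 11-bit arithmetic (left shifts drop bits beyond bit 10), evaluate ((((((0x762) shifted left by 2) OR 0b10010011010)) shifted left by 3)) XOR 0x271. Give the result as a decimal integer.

0x762 = 11101100010
→ shifted left by 2 (mod 2^11) → 10110001000 = 1416
0b10010011010 = 10010011010
→ OR → 10110011010 = 1434
→ shifted left by 3 (mod 2^11) → 10011010000 = 1232
0x271 = 01001110001
→ XOR → 11010100001 = 1697

1697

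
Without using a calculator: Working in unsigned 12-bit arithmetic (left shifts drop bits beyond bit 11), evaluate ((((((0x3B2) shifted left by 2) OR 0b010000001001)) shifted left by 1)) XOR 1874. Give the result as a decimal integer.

0x3B2 = 001110110010
→ shifted left by 2 (mod 2^12) → 111011001000 = 3784
0b010000001001 = 010000001001
→ OR → 111011001001 = 3785
→ shifted left by 1 (mod 2^12) → 110110010010 = 3474
1874 = 011101010010
→ XOR → 101011000000 = 2752

2752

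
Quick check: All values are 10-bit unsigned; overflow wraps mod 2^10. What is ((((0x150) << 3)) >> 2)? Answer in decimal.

0x150 = 0101010000
→ << 3 (mod 2^10) → 1010000000 = 640
→ >> 2 → 0010100000 = 160

160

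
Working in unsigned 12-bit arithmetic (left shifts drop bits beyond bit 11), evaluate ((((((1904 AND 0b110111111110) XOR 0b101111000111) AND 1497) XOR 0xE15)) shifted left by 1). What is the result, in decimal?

1904 = 011101110000
0b110111111110 = 110111111110
→ AND → 010101110000 = 1392
0b101111000111 = 101111000111
→ XOR → 111010110111 = 3767
1497 = 010111011001
→ AND → 010010010001 = 1169
0xE15 = 111000010101
→ XOR → 101010000100 = 2692
→ shifted left by 1 (mod 2^12) → 010100001000 = 1288

1288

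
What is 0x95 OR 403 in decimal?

407

0x95 = 010010101
403 = 110010011
 OR → 110010111 = 407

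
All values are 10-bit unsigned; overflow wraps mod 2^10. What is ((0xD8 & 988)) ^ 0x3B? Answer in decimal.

0xD8 = 0011011000
988 = 1111011100
→ & → 0011011000 = 216
0x3B = 0000111011
→ ^ → 0011100011 = 227

227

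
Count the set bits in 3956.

8

3956 = 111101110100
Count the 1s: 1 + 1 + 1 + 1 + 1 + 1 + 1 + 1 = 8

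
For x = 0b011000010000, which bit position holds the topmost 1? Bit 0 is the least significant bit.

10

0b011000010000 = 11000010000
The topmost 1 is at position 10 (since 2^10 = 1024 ≤ 1552 < 2048).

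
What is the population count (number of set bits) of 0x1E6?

0x1E6 = 111100110
Count the 1s: 1 + 1 + 1 + 1 + 1 + 1 = 6

6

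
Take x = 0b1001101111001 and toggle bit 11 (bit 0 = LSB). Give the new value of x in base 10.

7033

x = 1001101111001
bit 11 is currently 0; toggle it via x ^ (1 << 11) = x ^ 2048
→ 1101101111001 = 7033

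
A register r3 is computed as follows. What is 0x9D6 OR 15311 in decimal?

15327

0x9D6 = 00100111010110
15311 = 11101111001111
 OR → 11101111011111 = 15327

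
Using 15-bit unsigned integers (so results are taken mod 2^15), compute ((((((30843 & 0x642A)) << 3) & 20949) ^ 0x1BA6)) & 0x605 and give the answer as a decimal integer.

516

30843 = 111100001111011
0x642A = 110010000101010
→ & → 110000000101010 = 24618
→ << 3 (mod 2^15) → 000000101010000 = 336
20949 = 101000111010101
→ & → 000000101010000 = 336
0x1BA6 = 001101110100110
→ ^ → 001101011110110 = 6902
0x605 = 000011000000101
→ & → 000001000000100 = 516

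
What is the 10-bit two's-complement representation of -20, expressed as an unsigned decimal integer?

20 in 10 bits: 0000010100
Invert: 1111101011
Add 1:  1111101100 = 1004
(Check: 2^10 - 20 = 1024 - 20 = 1004.)

1004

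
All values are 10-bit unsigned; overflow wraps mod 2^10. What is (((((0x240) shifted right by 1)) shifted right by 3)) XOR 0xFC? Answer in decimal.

0x240 = 1001000000
→ shifted right by 1 → 0100100000 = 288
→ shifted right by 3 → 0000100100 = 36
0xFC = 0011111100
→ XOR → 0011011000 = 216

216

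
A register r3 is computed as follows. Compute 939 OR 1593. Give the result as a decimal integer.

1979

939 = 01110101011
1593 = 11000111001
 OR → 11110111011 = 1979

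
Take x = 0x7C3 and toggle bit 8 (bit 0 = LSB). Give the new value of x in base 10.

1731

x = 11111000011
bit 8 is currently 1; toggle it via x ^ (1 << 8) = x ^ 256
→ 11011000011 = 1731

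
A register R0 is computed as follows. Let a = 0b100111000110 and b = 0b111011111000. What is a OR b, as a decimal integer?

a = 100111000110
b = 111011111000
 OR → 111111111110 = 4094

4094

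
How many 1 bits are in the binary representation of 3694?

3694 = 111001101110
Count the 1s: 1 + 1 + 1 + 1 + 1 + 1 + 1 + 1 = 8

8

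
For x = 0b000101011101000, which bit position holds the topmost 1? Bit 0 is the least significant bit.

0b000101011101000 = 101011101000
The topmost 1 is at position 11 (since 2^11 = 2048 ≤ 2792 < 4096).

11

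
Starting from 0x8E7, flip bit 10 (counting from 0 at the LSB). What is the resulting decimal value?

3303

x = 100011100111
bit 10 is currently 0; toggle it via x ^ (1 << 10) = x ^ 1024
→ 110011100111 = 3303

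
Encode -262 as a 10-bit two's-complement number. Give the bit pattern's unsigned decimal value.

762

262 in 10 bits: 0100000110
Invert: 1011111001
Add 1:  1011111010 = 762
(Check: 2^10 - 262 = 1024 - 262 = 762.)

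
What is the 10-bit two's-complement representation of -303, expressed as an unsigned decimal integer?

303 in 10 bits: 0100101111
Invert: 1011010000
Add 1:  1011010001 = 721
(Check: 2^10 - 303 = 1024 - 303 = 721.)

721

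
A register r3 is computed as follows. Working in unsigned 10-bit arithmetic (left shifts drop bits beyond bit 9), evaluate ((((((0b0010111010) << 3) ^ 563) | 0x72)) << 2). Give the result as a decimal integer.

972

0b0010111010 = 0010111010
→ << 3 (mod 2^10) → 0111010000 = 464
563 = 1000110011
→ ^ → 1111100011 = 995
0x72 = 0001110010
→ | → 1111110011 = 1011
→ << 2 (mod 2^10) → 1111001100 = 972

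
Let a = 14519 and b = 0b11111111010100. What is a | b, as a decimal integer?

14519 = 11100010110111
b = 11111111010100
 OR → 11111111110111 = 16375

16375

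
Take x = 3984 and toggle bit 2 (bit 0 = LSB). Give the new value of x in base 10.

3988

x = 0111110010000
bit 2 is currently 0; toggle it via x ^ (1 << 2) = x ^ 4
→ 0111110010100 = 3988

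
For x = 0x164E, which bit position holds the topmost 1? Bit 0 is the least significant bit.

0x164E = 1011001001110
The topmost 1 is at position 12 (since 2^12 = 4096 ≤ 5710 < 8192).

12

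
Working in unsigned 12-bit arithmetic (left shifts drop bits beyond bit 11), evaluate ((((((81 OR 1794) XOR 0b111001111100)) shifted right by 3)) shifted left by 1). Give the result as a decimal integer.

81 = 000001010001
1794 = 011100000010
→ OR → 011101010011 = 1875
0b111001111100 = 111001111100
→ XOR → 100100101111 = 2351
→ shifted right by 3 → 000100100101 = 293
→ shifted left by 1 (mod 2^12) → 001001001010 = 586

586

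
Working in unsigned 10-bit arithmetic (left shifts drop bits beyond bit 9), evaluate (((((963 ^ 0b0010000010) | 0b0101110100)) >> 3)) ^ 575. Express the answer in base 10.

963 = 1111000011
0b0010000010 = 0010000010
→ ^ → 1101000001 = 833
0b0101110100 = 0101110100
→ | → 1101110101 = 885
→ >> 3 → 0001101110 = 110
575 = 1000111111
→ ^ → 1001010001 = 593

593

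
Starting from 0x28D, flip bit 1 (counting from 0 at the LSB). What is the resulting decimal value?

x = 1010001101
bit 1 is currently 0; toggle it via x ^ (1 << 1) = x ^ 2
→ 1010001111 = 655

655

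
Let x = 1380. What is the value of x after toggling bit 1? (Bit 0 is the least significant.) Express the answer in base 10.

1382

x = 010101100100
bit 1 is currently 0; toggle it via x ^ (1 << 1) = x ^ 2
→ 010101100110 = 1382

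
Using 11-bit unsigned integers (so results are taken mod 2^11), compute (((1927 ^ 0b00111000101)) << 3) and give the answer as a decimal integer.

528

1927 = 11110000111
0b00111000101 = 00111000101
→ ^ → 11001000010 = 1602
→ << 3 (mod 2^11) → 01000010000 = 528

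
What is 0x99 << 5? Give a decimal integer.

0x99 = 0000010011001
shift left by 5 → 1001100100000 = 4896
(equivalently, 153 × 2^5 = 153 × 32)

4896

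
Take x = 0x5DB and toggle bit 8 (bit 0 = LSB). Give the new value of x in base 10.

1243

x = 10111011011
bit 8 is currently 1; toggle it via x ^ (1 << 8) = x ^ 256
→ 10011011011 = 1243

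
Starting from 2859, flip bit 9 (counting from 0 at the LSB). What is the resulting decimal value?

x = 00101100101011
bit 9 is currently 1; toggle it via x ^ (1 << 9) = x ^ 512
→ 00100100101011 = 2347

2347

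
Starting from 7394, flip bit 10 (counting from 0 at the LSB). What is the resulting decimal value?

6370

x = 1110011100010
bit 10 is currently 1; toggle it via x ^ (1 << 10) = x ^ 1024
→ 1100011100010 = 6370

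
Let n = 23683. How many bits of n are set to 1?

23683 = 101110010000011
Count the 1s: 1 + 1 + 1 + 1 + 1 + 1 + 1 = 7

7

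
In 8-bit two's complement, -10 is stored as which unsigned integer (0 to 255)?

246

10 in 8 bits: 00001010
Invert: 11110101
Add 1:  11110110 = 246
(Check: 2^8 - 10 = 256 - 10 = 246.)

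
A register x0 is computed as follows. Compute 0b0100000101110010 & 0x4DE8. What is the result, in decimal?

a = 100000101110010
0x4DE8 = 100110111101000
AND → 100000101100000 = 16736

16736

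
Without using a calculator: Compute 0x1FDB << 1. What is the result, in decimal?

0x1FDB = 01111111011011
shift left by 1 → 11111110110110 = 16310
(equivalently, 8155 × 2^1 = 8155 × 2)

16310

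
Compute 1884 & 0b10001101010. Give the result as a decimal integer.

1884 = 11101011100
b = 10001101010
AND → 10001001000 = 1096

1096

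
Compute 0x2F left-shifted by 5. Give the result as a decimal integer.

0x2F = 00000101111
shift left by 5 → 10111100000 = 1504
(equivalently, 47 × 2^5 = 47 × 32)

1504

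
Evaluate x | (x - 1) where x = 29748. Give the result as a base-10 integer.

x = 111010000110100 = 29748
x - 1 = 111010000110011
OR    = 111010000110111 = 29751
(x | (x - 1) sets all bits below the lowest set bit.)

29751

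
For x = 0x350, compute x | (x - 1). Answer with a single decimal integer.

x = 1101010000 = 848
x - 1 = 1101001111
OR    = 1101011111 = 863
(x | (x - 1) sets all bits below the lowest set bit.)

863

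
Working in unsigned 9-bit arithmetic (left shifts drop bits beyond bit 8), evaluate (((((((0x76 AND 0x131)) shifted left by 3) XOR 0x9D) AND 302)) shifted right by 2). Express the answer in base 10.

0x76 = 001110110
0x131 = 100110001
→ AND → 000110000 = 48
→ shifted left by 3 (mod 2^9) → 110000000 = 384
0x9D = 010011101
→ XOR → 100011101 = 285
302 = 100101110
→ AND → 100001100 = 268
→ shifted right by 2 → 001000011 = 67

67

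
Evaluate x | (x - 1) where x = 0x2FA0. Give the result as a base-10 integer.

x = 10111110100000 = 12192
x - 1 = 10111110011111
OR    = 10111110111111 = 12223
(x | (x - 1) sets all bits below the lowest set bit.)

12223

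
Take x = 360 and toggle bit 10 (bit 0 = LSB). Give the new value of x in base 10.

x = 000101101000
bit 10 is currently 0; toggle it via x ^ (1 << 10) = x ^ 1024
→ 010101101000 = 1384

1384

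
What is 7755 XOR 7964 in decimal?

7755 = 1111001001011
7964 = 1111100011100
XOR → 0000101010111 = 343

343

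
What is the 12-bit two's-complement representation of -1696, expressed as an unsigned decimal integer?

2400

1696 in 12 bits: 011010100000
Invert: 100101011111
Add 1:  100101100000 = 2400
(Check: 2^12 - 1696 = 4096 - 1696 = 2400.)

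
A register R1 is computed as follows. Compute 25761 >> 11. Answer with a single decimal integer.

12

25761 = 110010010100001
shift right by 11 → 000000000001100 = 12
(equivalently, floor(25761 / 2048))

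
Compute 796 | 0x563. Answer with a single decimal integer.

1919

796 = 01100011100
0x563 = 10101100011
 OR → 11101111111 = 1919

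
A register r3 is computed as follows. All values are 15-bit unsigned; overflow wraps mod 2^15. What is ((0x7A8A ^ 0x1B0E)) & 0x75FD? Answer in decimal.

24964

0x7A8A = 111101010001010
0x1B0E = 001101100001110
→ ^ → 110000110000100 = 24964
0x75FD = 111010111111101
→ & → 110000110000100 = 24964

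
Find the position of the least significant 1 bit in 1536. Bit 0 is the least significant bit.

9

1536 = 11000000000
Trailing zeros: 9, so the lowest set bit is bit 9 (value 512).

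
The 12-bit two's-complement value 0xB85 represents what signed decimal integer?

pattern = 101110000101 (MSB is 1 ⇒ negative)
Invert: 010001111010, add 1 → 010001111011 = 1147, so the value is -1147.
(Equivalently: 2949 - 2^12 = 2949 - 4096 = -1147.)

-1147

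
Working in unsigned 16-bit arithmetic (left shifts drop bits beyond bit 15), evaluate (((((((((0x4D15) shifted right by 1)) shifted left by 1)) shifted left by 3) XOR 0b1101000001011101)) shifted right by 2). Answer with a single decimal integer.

0x4D15 = 0100110100010101
→ shifted right by 1 → 0010011010001010 = 9866
→ shifted left by 1 (mod 2^16) → 0100110100010100 = 19732
→ shifted left by 3 (mod 2^16) → 0110100010100000 = 26784
0b1101000001011101 = 1101000001011101
→ XOR → 1011100011111101 = 47357
→ shifted right by 2 → 0010111000111111 = 11839

11839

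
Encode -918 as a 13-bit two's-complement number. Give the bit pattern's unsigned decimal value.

7274

918 in 13 bits: 0001110010110
Invert: 1110001101001
Add 1:  1110001101010 = 7274
(Check: 2^13 - 918 = 8192 - 918 = 7274.)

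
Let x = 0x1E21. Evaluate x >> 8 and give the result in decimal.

30

0x1E21 = 1111000100001
shift right by 8 → 0000000011110 = 30
(equivalently, floor(7713 / 256))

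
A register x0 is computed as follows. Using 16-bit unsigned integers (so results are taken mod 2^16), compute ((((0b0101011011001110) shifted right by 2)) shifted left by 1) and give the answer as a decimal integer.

11110

0b0101011011001110 = 0101011011001110
→ shifted right by 2 → 0001010110110011 = 5555
→ shifted left by 1 (mod 2^16) → 0010101101100110 = 11110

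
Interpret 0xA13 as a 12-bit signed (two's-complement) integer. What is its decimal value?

pattern = 101000010011 (MSB is 1 ⇒ negative)
Invert: 010111101100, add 1 → 010111101101 = 1517, so the value is -1517.
(Equivalently: 2579 - 2^12 = 2579 - 4096 = -1517.)

-1517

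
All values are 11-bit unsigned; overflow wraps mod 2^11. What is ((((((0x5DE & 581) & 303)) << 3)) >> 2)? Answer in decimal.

8

0x5DE = 10111011110
581 = 01001000101
→ & → 00001000100 = 68
303 = 00100101111
→ & → 00000000100 = 4
→ << 3 (mod 2^11) → 00000100000 = 32
→ >> 2 → 00000001000 = 8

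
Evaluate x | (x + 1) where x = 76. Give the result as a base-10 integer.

x = 1001100 = 76
x + 1 = 1001101
OR    = 1001101 = 77
(x | (x + 1) sets the lowest cleared bit.)

77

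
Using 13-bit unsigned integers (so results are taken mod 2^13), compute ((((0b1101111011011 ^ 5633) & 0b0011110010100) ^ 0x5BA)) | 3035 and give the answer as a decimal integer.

0b1101111011011 = 1101111011011
5633 = 1011000000001
→ ^ → 0110111011010 = 3546
0b0011110010100 = 0011110010100
→ & → 0010110010000 = 1424
0x5BA = 0010110111010
→ ^ → 0000000101010 = 42
3035 = 0101111011011
→ | → 0101111111011 = 3067

3067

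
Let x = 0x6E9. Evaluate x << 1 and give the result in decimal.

0x6E9 = 011011101001
shift left by 1 → 110111010010 = 3538
(equivalently, 1769 × 2^1 = 1769 × 2)

3538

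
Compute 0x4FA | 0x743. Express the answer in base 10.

0x4FA = 10011111010
0x743 = 11101000011
 OR → 11111111011 = 2043

2043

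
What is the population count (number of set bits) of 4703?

8

4703 = 1001001011111
Count the 1s: 1 + 1 + 1 + 1 + 1 + 1 + 1 + 1 = 8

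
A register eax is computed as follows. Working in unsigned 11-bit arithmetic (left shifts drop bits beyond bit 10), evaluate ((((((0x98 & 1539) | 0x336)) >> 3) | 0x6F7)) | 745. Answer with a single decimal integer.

0x98 = 00010011000
1539 = 11000000011
→ & → 00000000000 = 0
0x336 = 01100110110
→ | → 01100110110 = 822
→ >> 3 → 00001100110 = 102
0x6F7 = 11011110111
→ | → 11011110111 = 1783
745 = 01011101001
→ | → 11011111111 = 1791

1791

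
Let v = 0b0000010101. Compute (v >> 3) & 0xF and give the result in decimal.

v = 0000010101
Shift right by 3: 0000010
Mask low 4 bits: 0010 = 2

2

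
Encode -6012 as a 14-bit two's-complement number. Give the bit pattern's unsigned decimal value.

10372

6012 in 14 bits: 01011101111100
Invert: 10100010000011
Add 1:  10100010000100 = 10372
(Check: 2^14 - 6012 = 16384 - 6012 = 10372.)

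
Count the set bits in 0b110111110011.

n = 110111110011
Count the 1s: 1 + 1 + 1 + 1 + 1 + 1 + 1 + 1 + 1 = 9

9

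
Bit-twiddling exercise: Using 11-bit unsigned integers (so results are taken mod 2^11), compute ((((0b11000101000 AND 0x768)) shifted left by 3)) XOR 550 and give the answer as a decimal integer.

870

0b11000101000 = 11000101000
0x768 = 11101101000
→ AND → 11000101000 = 1576
→ shifted left by 3 (mod 2^11) → 00101000000 = 320
550 = 01000100110
→ XOR → 01101100110 = 870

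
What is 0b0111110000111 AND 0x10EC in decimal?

132

a = 0111110000111
0x10EC = 1000011101100
AND → 0000010000100 = 132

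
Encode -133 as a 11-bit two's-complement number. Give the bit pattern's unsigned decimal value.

1915

133 in 11 bits: 00010000101
Invert: 11101111010
Add 1:  11101111011 = 1915
(Check: 2^11 - 133 = 2048 - 133 = 1915.)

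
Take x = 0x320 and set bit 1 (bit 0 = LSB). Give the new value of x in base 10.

x = 1100100000
bit 1 is currently 0; set it via x | (1 << 1) = x | 2
→ 1100100010 = 802

802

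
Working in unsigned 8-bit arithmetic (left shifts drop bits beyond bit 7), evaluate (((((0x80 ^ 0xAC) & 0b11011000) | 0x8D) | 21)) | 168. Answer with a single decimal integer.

0x80 = 10000000
0xAC = 10101100
→ ^ → 00101100 = 44
0b11011000 = 11011000
→ & → 00001000 = 8
0x8D = 10001101
→ | → 10001101 = 141
21 = 00010101
→ | → 10011101 = 157
168 = 10101000
→ | → 10111101 = 189

189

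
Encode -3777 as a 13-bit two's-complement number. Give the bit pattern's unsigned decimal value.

3777 in 13 bits: 0111011000001
Invert: 1000100111110
Add 1:  1000100111111 = 4415
(Check: 2^13 - 3777 = 8192 - 3777 = 4415.)

4415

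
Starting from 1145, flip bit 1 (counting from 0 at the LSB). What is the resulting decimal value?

x = 010001111001
bit 1 is currently 0; toggle it via x ^ (1 << 1) = x ^ 2
→ 010001111011 = 1147

1147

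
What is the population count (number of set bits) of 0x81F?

6

0x81F = 100000011111
Count the 1s: 1 + 1 + 1 + 1 + 1 + 1 = 6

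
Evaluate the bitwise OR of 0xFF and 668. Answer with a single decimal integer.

0xFF = 0011111111
668 = 1010011100
 OR → 1011111111 = 767

767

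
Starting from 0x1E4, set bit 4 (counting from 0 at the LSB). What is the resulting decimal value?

500

x = 0111100100
bit 4 is currently 0; set it via x | (1 << 4) = x | 16
→ 0111110100 = 500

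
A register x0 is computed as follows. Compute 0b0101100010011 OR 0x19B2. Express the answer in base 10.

a = 0101100010011
0x19B2 = 1100110110010
 OR → 1101110110011 = 7091

7091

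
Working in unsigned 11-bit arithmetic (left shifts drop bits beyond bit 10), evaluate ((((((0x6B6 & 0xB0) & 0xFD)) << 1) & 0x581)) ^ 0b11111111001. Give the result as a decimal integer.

1785

0x6B6 = 11010110110
0xB0 = 00010110000
→ & → 00010110000 = 176
0xFD = 00011111101
→ & → 00010110000 = 176
→ << 1 (mod 2^11) → 00101100000 = 352
0x581 = 10110000001
→ & → 00100000000 = 256
0b11111111001 = 11111111001
→ ^ → 11011111001 = 1785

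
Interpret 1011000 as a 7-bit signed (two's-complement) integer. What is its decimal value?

pattern = 1011000 (MSB is 1 ⇒ negative)
Invert: 0100111, add 1 → 0101000 = 40, so the value is -40.
(Equivalently: 88 - 2^7 = 88 - 128 = -40.)

-40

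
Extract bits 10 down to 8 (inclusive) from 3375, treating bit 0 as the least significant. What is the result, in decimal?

v = 0110100101111
Shift right by 8: 01101
Mask low 3 bits: 101 = 5

5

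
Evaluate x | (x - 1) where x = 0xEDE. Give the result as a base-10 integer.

3807

x = 111011011110 = 3806
x - 1 = 111011011101
OR    = 111011011111 = 3807
(x | (x - 1) sets all bits below the lowest set bit.)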